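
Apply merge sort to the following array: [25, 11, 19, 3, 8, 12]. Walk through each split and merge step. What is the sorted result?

Merge sort trace:

Split: [25, 11, 19, 3, 8, 12] -> [25, 11, 19] and [3, 8, 12]
  Split: [25, 11, 19] -> [25] and [11, 19]
    Split: [11, 19] -> [11] and [19]
    Merge: [11] + [19] -> [11, 19]
  Merge: [25] + [11, 19] -> [11, 19, 25]
  Split: [3, 8, 12] -> [3] and [8, 12]
    Split: [8, 12] -> [8] and [12]
    Merge: [8] + [12] -> [8, 12]
  Merge: [3] + [8, 12] -> [3, 8, 12]
Merge: [11, 19, 25] + [3, 8, 12] -> [3, 8, 11, 12, 19, 25]

Final sorted array: [3, 8, 11, 12, 19, 25]

The merge sort proceeds by recursively splitting the array and merging sorted halves.
After all merges, the sorted array is [3, 8, 11, 12, 19, 25].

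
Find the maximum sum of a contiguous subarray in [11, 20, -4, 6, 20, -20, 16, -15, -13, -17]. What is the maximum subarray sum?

Using Kadane's algorithm on [11, 20, -4, 6, 20, -20, 16, -15, -13, -17]:

Scanning through the array:
Position 1 (value 20): max_ending_here = 31, max_so_far = 31
Position 2 (value -4): max_ending_here = 27, max_so_far = 31
Position 3 (value 6): max_ending_here = 33, max_so_far = 33
Position 4 (value 20): max_ending_here = 53, max_so_far = 53
Position 5 (value -20): max_ending_here = 33, max_so_far = 53
Position 6 (value 16): max_ending_here = 49, max_so_far = 53
Position 7 (value -15): max_ending_here = 34, max_so_far = 53
Position 8 (value -13): max_ending_here = 21, max_so_far = 53
Position 9 (value -17): max_ending_here = 4, max_so_far = 53

Maximum subarray: [11, 20, -4, 6, 20]
Maximum sum: 53

The maximum subarray is [11, 20, -4, 6, 20] with sum 53. This subarray runs from index 0 to index 4.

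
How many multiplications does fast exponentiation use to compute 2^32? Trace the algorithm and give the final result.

Computing 2^32 by squaring (build up from 2^1; each line after the first costs one multiplication):

2^1 = 2
2^2 = (2^1)^2 = 2^2 = 4
2^4 = (2^2)^2 = 4^2 = 16
2^8 = (2^4)^2 = 16^2 = 256
2^16 = (2^8)^2 = 256^2 = 65536
2^32 = (2^16)^2 = 65536^2 = 4294967296

Result: 4294967296
Multiplications needed: 5 (5 lines after 2^1)

2^32 = 4294967296. Using exponentiation by squaring, this requires 5 multiplications. The key idea: if the exponent is even, square the half-power; if odd, multiply by the base once.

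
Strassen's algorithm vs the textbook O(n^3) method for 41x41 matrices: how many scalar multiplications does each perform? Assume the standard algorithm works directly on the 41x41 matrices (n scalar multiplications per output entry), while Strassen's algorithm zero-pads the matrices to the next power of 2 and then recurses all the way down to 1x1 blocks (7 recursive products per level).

Matrix multiplication for 41x41 matrices:

Strassen's algorithm requires power-of-2 dimensions. Pad 41x41 to 64x64 (next power of 2).

Standard algorithm: 41^3 = 68921 multiplications
Strassen's algorithm: 7^(log2(64)) = 7^6 = 117649 multiplications
Difference: 68921 - 117649 = -48728 (Strassen uses MORE here due to padding overhead — for small or just-over-power-of-2 n, padding can outweigh the per-level savings)

Standard: 68921 multiplications (41^3). Strassen: 117649 multiplications (7^6, after padding to 64x64). Strassen reduces 8 recursive multiplications to 7 at each level.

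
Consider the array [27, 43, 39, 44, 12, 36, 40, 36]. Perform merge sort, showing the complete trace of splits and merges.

Merge sort trace:

Split: [27, 43, 39, 44, 12, 36, 40, 36] -> [27, 43, 39, 44] and [12, 36, 40, 36]
  Split: [27, 43, 39, 44] -> [27, 43] and [39, 44]
    Split: [27, 43] -> [27] and [43]
    Merge: [27] + [43] -> [27, 43]
    Split: [39, 44] -> [39] and [44]
    Merge: [39] + [44] -> [39, 44]
  Merge: [27, 43] + [39, 44] -> [27, 39, 43, 44]
  Split: [12, 36, 40, 36] -> [12, 36] and [40, 36]
    Split: [12, 36] -> [12] and [36]
    Merge: [12] + [36] -> [12, 36]
    Split: [40, 36] -> [40] and [36]
    Merge: [40] + [36] -> [36, 40]
  Merge: [12, 36] + [36, 40] -> [12, 36, 36, 40]
Merge: [27, 39, 43, 44] + [12, 36, 36, 40] -> [12, 27, 36, 36, 39, 40, 43, 44]

Final sorted array: [12, 27, 36, 36, 39, 40, 43, 44]

The merge sort proceeds by recursively splitting the array and merging sorted halves.
After all merges, the sorted array is [12, 27, 36, 36, 39, 40, 43, 44].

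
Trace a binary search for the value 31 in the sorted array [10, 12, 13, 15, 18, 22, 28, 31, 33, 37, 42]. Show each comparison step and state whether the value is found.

Binary search for 31 in [10, 12, 13, 15, 18, 22, 28, 31, 33, 37, 42]:

lo=0, hi=10, mid=5, arr[mid]=22 -> 22 < 31, search right half
lo=6, hi=10, mid=8, arr[mid]=33 -> 33 > 31, search left half
lo=6, hi=7, mid=6, arr[mid]=28 -> 28 < 31, search right half
lo=7, hi=7, mid=7, arr[mid]=31 -> Found target at index 7!

Binary search finds 31 at index 7 after 4 comparisons. The search repeatedly halves the search space by comparing with the middle element.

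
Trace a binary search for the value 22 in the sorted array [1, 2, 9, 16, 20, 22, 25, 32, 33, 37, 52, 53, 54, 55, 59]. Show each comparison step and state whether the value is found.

Binary search for 22 in [1, 2, 9, 16, 20, 22, 25, 32, 33, 37, 52, 53, 54, 55, 59]:

lo=0, hi=14, mid=7, arr[mid]=32 -> 32 > 22, search left half
lo=0, hi=6, mid=3, arr[mid]=16 -> 16 < 22, search right half
lo=4, hi=6, mid=5, arr[mid]=22 -> Found target at index 5!

Binary search finds 22 at index 5 after 3 comparisons. The search repeatedly halves the search space by comparing with the middle element.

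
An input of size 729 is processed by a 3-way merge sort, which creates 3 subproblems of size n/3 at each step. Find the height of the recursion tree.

For divide and conquer with division factor 3:

Problem sizes at each level:
Level 0: 729
Level 1: 243
Level 2: 81
Level 3: 27
Level 4: 9
Level 5: 3
Level 6: 1

The root is level 0 and the size-1 base case is level 6 (the tree spans levels 0 through 6, i.e. 7 levels counting the root), so the depth is the number of divisions: log_3(729) = 6

The recursion tree depth is log_3(729) = 6. At each level, the problem size is divided by 3, so it takes 6 divisions to reduce to a base case of size 1. The algorithm makes 3 recursive calls at each level.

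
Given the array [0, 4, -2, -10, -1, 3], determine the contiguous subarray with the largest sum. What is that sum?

Using Kadane's algorithm on [0, 4, -2, -10, -1, 3]:

Scanning through the array:
Position 1 (value 4): max_ending_here = 4, max_so_far = 4
Position 2 (value -2): max_ending_here = 2, max_so_far = 4
Position 3 (value -10): max_ending_here = -8, max_so_far = 4
Position 4 (value -1): max_ending_here = -1, max_so_far = 4
Position 5 (value 3): max_ending_here = 3, max_so_far = 4

Maximum subarray: [0, 4]
Maximum sum: 4

The maximum subarray is [0, 4] with sum 4. This subarray runs from index 0 to index 1.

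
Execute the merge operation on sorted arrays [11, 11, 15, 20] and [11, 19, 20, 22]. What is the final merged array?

Merging process:

Compare 11 vs 11: take 11 from left. Merged: [11]
Compare 11 vs 11: take 11 from left. Merged: [11, 11]
Compare 15 vs 11: take 11 from right. Merged: [11, 11, 11]
Compare 15 vs 19: take 15 from left. Merged: [11, 11, 11, 15]
Compare 20 vs 19: take 19 from right. Merged: [11, 11, 11, 15, 19]
Compare 20 vs 20: take 20 from left. Merged: [11, 11, 11, 15, 19, 20]
Append remaining from right: [20, 22]. Merged: [11, 11, 11, 15, 19, 20, 20, 22]

Final merged array: [11, 11, 11, 15, 19, 20, 20, 22]
Total comparisons: 6

The merged array is [11, 11, 11, 15, 19, 20, 20, 22], requiring 6 comparisons. The merge step runs in O(n) time where n is the total number of elements.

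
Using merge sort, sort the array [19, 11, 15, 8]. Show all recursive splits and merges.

Merge sort trace:

Split: [19, 11, 15, 8] -> [19, 11] and [15, 8]
  Split: [19, 11] -> [19] and [11]
  Merge: [19] + [11] -> [11, 19]
  Split: [15, 8] -> [15] and [8]
  Merge: [15] + [8] -> [8, 15]
Merge: [11, 19] + [8, 15] -> [8, 11, 15, 19]

Final sorted array: [8, 11, 15, 19]

The merge sort proceeds by recursively splitting the array and merging sorted halves.
After all merges, the sorted array is [8, 11, 15, 19].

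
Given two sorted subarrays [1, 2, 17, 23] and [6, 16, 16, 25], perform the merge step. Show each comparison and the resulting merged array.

Merging process:

Compare 1 vs 6: take 1 from left. Merged: [1]
Compare 2 vs 6: take 2 from left. Merged: [1, 2]
Compare 17 vs 6: take 6 from right. Merged: [1, 2, 6]
Compare 17 vs 16: take 16 from right. Merged: [1, 2, 6, 16]
Compare 17 vs 16: take 16 from right. Merged: [1, 2, 6, 16, 16]
Compare 17 vs 25: take 17 from left. Merged: [1, 2, 6, 16, 16, 17]
Compare 23 vs 25: take 23 from left. Merged: [1, 2, 6, 16, 16, 17, 23]
Append remaining from right: [25]. Merged: [1, 2, 6, 16, 16, 17, 23, 25]

Final merged array: [1, 2, 6, 16, 16, 17, 23, 25]
Total comparisons: 7

The merged array is [1, 2, 6, 16, 16, 17, 23, 25], requiring 7 comparisons. The merge step runs in O(n) time where n is the total number of elements.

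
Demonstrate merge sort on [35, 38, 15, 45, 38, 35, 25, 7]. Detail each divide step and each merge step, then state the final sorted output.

Merge sort trace:

Split: [35, 38, 15, 45, 38, 35, 25, 7] -> [35, 38, 15, 45] and [38, 35, 25, 7]
  Split: [35, 38, 15, 45] -> [35, 38] and [15, 45]
    Split: [35, 38] -> [35] and [38]
    Merge: [35] + [38] -> [35, 38]
    Split: [15, 45] -> [15] and [45]
    Merge: [15] + [45] -> [15, 45]
  Merge: [35, 38] + [15, 45] -> [15, 35, 38, 45]
  Split: [38, 35, 25, 7] -> [38, 35] and [25, 7]
    Split: [38, 35] -> [38] and [35]
    Merge: [38] + [35] -> [35, 38]
    Split: [25, 7] -> [25] and [7]
    Merge: [25] + [7] -> [7, 25]
  Merge: [35, 38] + [7, 25] -> [7, 25, 35, 38]
Merge: [15, 35, 38, 45] + [7, 25, 35, 38] -> [7, 15, 25, 35, 35, 38, 38, 45]

Final sorted array: [7, 15, 25, 35, 35, 38, 38, 45]

The merge sort proceeds by recursively splitting the array and merging sorted halves.
After all merges, the sorted array is [7, 15, 25, 35, 35, 38, 38, 45].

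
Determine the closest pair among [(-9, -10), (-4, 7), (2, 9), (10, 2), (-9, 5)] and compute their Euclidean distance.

Computing all pairwise distances among 5 points:

d((-9, -10), (-4, 7)) = 17.72
d((-9, -10), (2, 9)) = 21.9545
d((-9, -10), (10, 2)) = 22.4722
d((-9, -10), (-9, 5)) = 15.0
d((-4, 7), (2, 9)) = 6.3246
d((-4, 7), (10, 2)) = 14.8661
d((-4, 7), (-9, 5)) = 5.3852 <-- minimum
d((2, 9), (10, 2)) = 10.6301
d((2, 9), (-9, 5)) = 11.7047
d((10, 2), (-9, 5)) = 19.2354

Closest pair: (-4, 7) and (-9, 5) with distance 5.3852

The closest pair is (-4, 7) and (-9, 5) with Euclidean distance 5.3852. For 5 points, brute-force pairwise comparison is shown above. For large n, the divide-and-conquer algorithm (sort by x, recurse on halves, check the dividing strip) achieves O(n log n).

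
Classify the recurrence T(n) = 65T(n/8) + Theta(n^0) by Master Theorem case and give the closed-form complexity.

Master Theorem for T(n) = 65T(n/8) + O(n^0):

a = 65, b = 8, c = 0
log_b(a) = log_8(65) = 2.0075

Case 1: c = 0 < log_8(65) = 2.0075
T(n) = O(n^(log_8 65))

For T(n) = 65T(n/8) + O(n^0): log_8(65) = 2.0075. This is Case 1 of the Master Theorem (c < log_b(a), work dominated by leaves), giving O(n^(log_8 65)).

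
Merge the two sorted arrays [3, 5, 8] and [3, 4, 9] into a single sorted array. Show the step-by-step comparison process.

Merging process:

Compare 3 vs 3: take 3 from left. Merged: [3]
Compare 5 vs 3: take 3 from right. Merged: [3, 3]
Compare 5 vs 4: take 4 from right. Merged: [3, 3, 4]
Compare 5 vs 9: take 5 from left. Merged: [3, 3, 4, 5]
Compare 8 vs 9: take 8 from left. Merged: [3, 3, 4, 5, 8]
Append remaining from right: [9]. Merged: [3, 3, 4, 5, 8, 9]

Final merged array: [3, 3, 4, 5, 8, 9]
Total comparisons: 5

The merged array is [3, 3, 4, 5, 8, 9], requiring 5 comparisons. The merge step runs in O(n) time where n is the total number of elements.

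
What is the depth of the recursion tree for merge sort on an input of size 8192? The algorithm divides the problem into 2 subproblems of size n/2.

For divide and conquer with division factor 2:

Problem sizes at each level:
Level 0: 8192
Level 1: 4096
Level 2: 2048
Level 3: 1024
Level 4: 512
Level 5: 256
Level 6: 128
Level 7: 64
Level 8: 32
Level 9: 16
Level 10: 8
Level 11: 4
Level 12: 2
Level 13: 1

The root is level 0 and the size-1 base case is level 13 (the tree spans levels 0 through 13, i.e. 14 levels counting the root), so the depth is the number of divisions: log_2(8192) = 13

The recursion tree depth is log_2(8192) = 13. At each level, the problem size is divided by 2, so it takes 13 divisions to reduce to a base case of size 1. The algorithm makes 2 recursive calls at each level.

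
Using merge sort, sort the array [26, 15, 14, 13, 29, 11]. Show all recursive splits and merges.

Merge sort trace:

Split: [26, 15, 14, 13, 29, 11] -> [26, 15, 14] and [13, 29, 11]
  Split: [26, 15, 14] -> [26] and [15, 14]
    Split: [15, 14] -> [15] and [14]
    Merge: [15] + [14] -> [14, 15]
  Merge: [26] + [14, 15] -> [14, 15, 26]
  Split: [13, 29, 11] -> [13] and [29, 11]
    Split: [29, 11] -> [29] and [11]
    Merge: [29] + [11] -> [11, 29]
  Merge: [13] + [11, 29] -> [11, 13, 29]
Merge: [14, 15, 26] + [11, 13, 29] -> [11, 13, 14, 15, 26, 29]

Final sorted array: [11, 13, 14, 15, 26, 29]

The merge sort proceeds by recursively splitting the array and merging sorted halves.
After all merges, the sorted array is [11, 13, 14, 15, 26, 29].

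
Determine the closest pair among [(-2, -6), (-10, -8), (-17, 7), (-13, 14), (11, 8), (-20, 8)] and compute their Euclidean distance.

Computing all pairwise distances among 6 points:

d((-2, -6), (-10, -8)) = 8.2462
d((-2, -6), (-17, 7)) = 19.8494
d((-2, -6), (-13, 14)) = 22.8254
d((-2, -6), (11, 8)) = 19.105
d((-2, -6), (-20, 8)) = 22.8035
d((-10, -8), (-17, 7)) = 16.5529
d((-10, -8), (-13, 14)) = 22.2036
d((-10, -8), (11, 8)) = 26.4008
d((-10, -8), (-20, 8)) = 18.868
d((-17, 7), (-13, 14)) = 8.0623
d((-17, 7), (11, 8)) = 28.0179
d((-17, 7), (-20, 8)) = 3.1623 <-- minimum
d((-13, 14), (11, 8)) = 24.7386
d((-13, 14), (-20, 8)) = 9.2195
d((11, 8), (-20, 8)) = 31.0

Closest pair: (-17, 7) and (-20, 8) with distance 3.1623

The closest pair is (-17, 7) and (-20, 8) with Euclidean distance 3.1623. For 6 points, brute-force pairwise comparison is shown above. For large n, the divide-and-conquer algorithm (sort by x, recurse on halves, check the dividing strip) achieves O(n log n).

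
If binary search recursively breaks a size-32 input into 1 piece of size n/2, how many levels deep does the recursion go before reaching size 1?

For divide and conquer with division factor 2:

Problem sizes at each level:
Level 0: 32
Level 1: 16
Level 2: 8
Level 3: 4
Level 4: 2
Level 5: 1

The root is level 0 and the size-1 base case is level 5 (the tree spans levels 0 through 5, i.e. 6 levels counting the root), so the depth is the number of divisions: log_2(32) = 5

The recursion tree depth is log_2(32) = 5. At each level, the problem size is divided by 2, so it takes 5 divisions to reduce to a base case of size 1. The algorithm makes 1 recursive call at each level.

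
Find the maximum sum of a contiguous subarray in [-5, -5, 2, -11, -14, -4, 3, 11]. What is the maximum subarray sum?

Using Kadane's algorithm on [-5, -5, 2, -11, -14, -4, 3, 11]:

Scanning through the array:
Position 1 (value -5): max_ending_here = -5, max_so_far = -5
Position 2 (value 2): max_ending_here = 2, max_so_far = 2
Position 3 (value -11): max_ending_here = -9, max_so_far = 2
Position 4 (value -14): max_ending_here = -14, max_so_far = 2
Position 5 (value -4): max_ending_here = -4, max_so_far = 2
Position 6 (value 3): max_ending_here = 3, max_so_far = 3
Position 7 (value 11): max_ending_here = 14, max_so_far = 14

Maximum subarray: [3, 11]
Maximum sum: 14

The maximum subarray is [3, 11] with sum 14. This subarray runs from index 6 to index 7.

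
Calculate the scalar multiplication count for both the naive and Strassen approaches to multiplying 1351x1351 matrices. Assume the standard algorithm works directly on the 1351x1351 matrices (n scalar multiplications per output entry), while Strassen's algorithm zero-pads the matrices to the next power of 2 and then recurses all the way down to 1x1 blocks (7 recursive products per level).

Matrix multiplication for 1351x1351 matrices:

Strassen's algorithm requires power-of-2 dimensions. Pad 1351x1351 to 2048x2048 (next power of 2).

Standard algorithm: 1351^3 = 2465846551 multiplications
Strassen's algorithm: 7^(log2(2048)) = 7^11 = 1977326743 multiplications
Savings: 2465846551 - 1977326743 = 488519808 multiplications

Standard: 2465846551 multiplications (1351^3). Strassen: 1977326743 multiplications (7^11, after padding to 2048x2048). Strassen reduces 8 recursive multiplications to 7 at each level.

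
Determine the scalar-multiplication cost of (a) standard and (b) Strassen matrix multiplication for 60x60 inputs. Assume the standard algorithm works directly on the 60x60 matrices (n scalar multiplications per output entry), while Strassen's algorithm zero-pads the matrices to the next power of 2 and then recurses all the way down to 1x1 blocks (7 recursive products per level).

Matrix multiplication for 60x60 matrices:

Strassen's algorithm requires power-of-2 dimensions. Pad 60x60 to 64x64 (next power of 2).

Standard algorithm: 60^3 = 216000 multiplications
Strassen's algorithm: 7^(log2(64)) = 7^6 = 117649 multiplications
Savings: 216000 - 117649 = 98351 multiplications

Standard: 216000 multiplications (60^3). Strassen: 117649 multiplications (7^6, after padding to 64x64). Strassen reduces 8 recursive multiplications to 7 at each level.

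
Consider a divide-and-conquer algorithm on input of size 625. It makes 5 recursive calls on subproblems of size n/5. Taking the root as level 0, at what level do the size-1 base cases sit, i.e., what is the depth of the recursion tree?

For divide and conquer with division factor 5:

Problem sizes at each level:
Level 0: 625
Level 1: 125
Level 2: 25
Level 3: 5
Level 4: 1

The root is level 0 and the size-1 base case is level 4 (the tree spans levels 0 through 4, i.e. 5 levels counting the root), so the depth is the number of divisions: log_5(625) = 4

The recursion tree depth is log_5(625) = 4. At each level, the problem size is divided by 5, so it takes 4 divisions to reduce to a base case of size 1. The algorithm makes 5 recursive calls at each level.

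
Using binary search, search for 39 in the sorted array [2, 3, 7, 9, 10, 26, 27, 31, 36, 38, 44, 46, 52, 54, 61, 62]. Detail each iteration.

Binary search for 39 in [2, 3, 7, 9, 10, 26, 27, 31, 36, 38, 44, 46, 52, 54, 61, 62]:

lo=0, hi=15, mid=7, arr[mid]=31 -> 31 < 39, search right half
lo=8, hi=15, mid=11, arr[mid]=46 -> 46 > 39, search left half
lo=8, hi=10, mid=9, arr[mid]=38 -> 38 < 39, search right half
lo=10, hi=10, mid=10, arr[mid]=44 -> 44 > 39, search left half
lo=10 > hi=9, target 39 not found

Binary search determines that 39 is not in the array after 4 comparisons. The search space was exhausted without finding the target.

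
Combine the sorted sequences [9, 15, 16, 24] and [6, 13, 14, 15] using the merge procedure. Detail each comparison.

Merging process:

Compare 9 vs 6: take 6 from right. Merged: [6]
Compare 9 vs 13: take 9 from left. Merged: [6, 9]
Compare 15 vs 13: take 13 from right. Merged: [6, 9, 13]
Compare 15 vs 14: take 14 from right. Merged: [6, 9, 13, 14]
Compare 15 vs 15: take 15 from left. Merged: [6, 9, 13, 14, 15]
Compare 16 vs 15: take 15 from right. Merged: [6, 9, 13, 14, 15, 15]
Append remaining from left: [16, 24]. Merged: [6, 9, 13, 14, 15, 15, 16, 24]

Final merged array: [6, 9, 13, 14, 15, 15, 16, 24]
Total comparisons: 6

The merged array is [6, 9, 13, 14, 15, 15, 16, 24], requiring 6 comparisons. The merge step runs in O(n) time where n is the total number of elements.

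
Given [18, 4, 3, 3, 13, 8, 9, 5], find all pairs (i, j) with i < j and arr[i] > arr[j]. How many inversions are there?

Finding inversions in [18, 4, 3, 3, 13, 8, 9, 5]:

(0, 1): arr[0]=18 > arr[1]=4
(0, 2): arr[0]=18 > arr[2]=3
(0, 3): arr[0]=18 > arr[3]=3
(0, 4): arr[0]=18 > arr[4]=13
(0, 5): arr[0]=18 > arr[5]=8
(0, 6): arr[0]=18 > arr[6]=9
(0, 7): arr[0]=18 > arr[7]=5
(1, 2): arr[1]=4 > arr[2]=3
(1, 3): arr[1]=4 > arr[3]=3
(4, 5): arr[4]=13 > arr[5]=8
(4, 6): arr[4]=13 > arr[6]=9
(4, 7): arr[4]=13 > arr[7]=5
(5, 7): arr[5]=8 > arr[7]=5
(6, 7): arr[6]=9 > arr[7]=5

Total inversions: 14

The array has 14 inversion(s): (0,1), (0,2), (0,3), (0,4), (0,5), (0,6), (0,7), (1,2), (1,3), (4,5), (4,6), (4,7), (5,7), (6,7). Each pair (i,j) satisfies i < j and arr[i] > arr[j].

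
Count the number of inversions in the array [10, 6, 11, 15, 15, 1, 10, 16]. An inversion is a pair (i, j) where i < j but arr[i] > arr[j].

Finding inversions in [10, 6, 11, 15, 15, 1, 10, 16]:

(0, 1): arr[0]=10 > arr[1]=6
(0, 5): arr[0]=10 > arr[5]=1
(1, 5): arr[1]=6 > arr[5]=1
(2, 5): arr[2]=11 > arr[5]=1
(2, 6): arr[2]=11 > arr[6]=10
(3, 5): arr[3]=15 > arr[5]=1
(3, 6): arr[3]=15 > arr[6]=10
(4, 5): arr[4]=15 > arr[5]=1
(4, 6): arr[4]=15 > arr[6]=10

Total inversions: 9

The array has 9 inversion(s): (0,1), (0,5), (1,5), (2,5), (2,6), (3,5), (3,6), (4,5), (4,6). Each pair (i,j) satisfies i < j and arr[i] > arr[j].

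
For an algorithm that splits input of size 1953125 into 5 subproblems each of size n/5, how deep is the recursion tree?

For divide and conquer with division factor 5:

Problem sizes at each level:
Level 0: 1953125
Level 1: 390625
Level 2: 78125
Level 3: 15625
Level 4: 3125
Level 5: 625
Level 6: 125
Level 7: 25
Level 8: 5
Level 9: 1

The root is level 0 and the size-1 base case is level 9 (the tree spans levels 0 through 9, i.e. 10 levels counting the root), so the depth is the number of divisions: log_5(1953125) = 9

The recursion tree depth is log_5(1953125) = 9. At each level, the problem size is divided by 5, so it takes 9 divisions to reduce to a base case of size 1. The algorithm makes 5 recursive calls at each level.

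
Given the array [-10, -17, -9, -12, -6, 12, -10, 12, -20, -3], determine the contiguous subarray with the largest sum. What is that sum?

Using Kadane's algorithm on [-10, -17, -9, -12, -6, 12, -10, 12, -20, -3]:

Scanning through the array:
Position 1 (value -17): max_ending_here = -17, max_so_far = -10
Position 2 (value -9): max_ending_here = -9, max_so_far = -9
Position 3 (value -12): max_ending_here = -12, max_so_far = -9
Position 4 (value -6): max_ending_here = -6, max_so_far = -6
Position 5 (value 12): max_ending_here = 12, max_so_far = 12
Position 6 (value -10): max_ending_here = 2, max_so_far = 12
Position 7 (value 12): max_ending_here = 14, max_so_far = 14
Position 8 (value -20): max_ending_here = -6, max_so_far = 14
Position 9 (value -3): max_ending_here = -3, max_so_far = 14

Maximum subarray: [12, -10, 12]
Maximum sum: 14

The maximum subarray is [12, -10, 12] with sum 14. This subarray runs from index 5 to index 7.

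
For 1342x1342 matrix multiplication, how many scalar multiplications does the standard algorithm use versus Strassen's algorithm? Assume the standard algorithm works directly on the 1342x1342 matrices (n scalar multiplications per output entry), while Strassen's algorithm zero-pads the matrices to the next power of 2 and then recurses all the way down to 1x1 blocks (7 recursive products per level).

Matrix multiplication for 1342x1342 matrices:

Strassen's algorithm requires power-of-2 dimensions. Pad 1342x1342 to 2048x2048 (next power of 2).

Standard algorithm: 1342^3 = 2416893688 multiplications
Strassen's algorithm: 7^(log2(2048)) = 7^11 = 1977326743 multiplications
Savings: 2416893688 - 1977326743 = 439566945 multiplications

Standard: 2416893688 multiplications (1342^3). Strassen: 1977326743 multiplications (7^11, after padding to 2048x2048). Strassen reduces 8 recursive multiplications to 7 at each level.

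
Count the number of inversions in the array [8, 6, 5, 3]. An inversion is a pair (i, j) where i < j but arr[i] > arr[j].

Finding inversions in [8, 6, 5, 3]:

(0, 1): arr[0]=8 > arr[1]=6
(0, 2): arr[0]=8 > arr[2]=5
(0, 3): arr[0]=8 > arr[3]=3
(1, 2): arr[1]=6 > arr[2]=5
(1, 3): arr[1]=6 > arr[3]=3
(2, 3): arr[2]=5 > arr[3]=3

Total inversions: 6

The array has 6 inversion(s): (0,1), (0,2), (0,3), (1,2), (1,3), (2,3). Each pair (i,j) satisfies i < j and arr[i] > arr[j].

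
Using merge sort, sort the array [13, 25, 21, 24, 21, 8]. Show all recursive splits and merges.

Merge sort trace:

Split: [13, 25, 21, 24, 21, 8] -> [13, 25, 21] and [24, 21, 8]
  Split: [13, 25, 21] -> [13] and [25, 21]
    Split: [25, 21] -> [25] and [21]
    Merge: [25] + [21] -> [21, 25]
  Merge: [13] + [21, 25] -> [13, 21, 25]
  Split: [24, 21, 8] -> [24] and [21, 8]
    Split: [21, 8] -> [21] and [8]
    Merge: [21] + [8] -> [8, 21]
  Merge: [24] + [8, 21] -> [8, 21, 24]
Merge: [13, 21, 25] + [8, 21, 24] -> [8, 13, 21, 21, 24, 25]

Final sorted array: [8, 13, 21, 21, 24, 25]

The merge sort proceeds by recursively splitting the array and merging sorted halves.
After all merges, the sorted array is [8, 13, 21, 21, 24, 25].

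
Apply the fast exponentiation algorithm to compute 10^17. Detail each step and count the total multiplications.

Computing 10^17 by squaring (build up from 10^1; each line after the first costs one multiplication):

10^1 = 10
10^2 = (10^1)^2 = 10^2 = 100
10^4 = (10^2)^2 = 100^2 = 10000
10^8 = (10^4)^2 = 10000^2 = 100000000
10^16 = (10^8)^2 = 100000000^2 = 10000000000000000
10^17 = 10 * 10^16 = 10 * 10000000000000000 = 100000000000000000

Result: 100000000000000000
Multiplications needed: 5 (5 lines after 10^1)

10^17 = 100000000000000000. Using exponentiation by squaring, this requires 5 multiplications. The key idea: if the exponent is even, square the half-power; if odd, multiply by the base once.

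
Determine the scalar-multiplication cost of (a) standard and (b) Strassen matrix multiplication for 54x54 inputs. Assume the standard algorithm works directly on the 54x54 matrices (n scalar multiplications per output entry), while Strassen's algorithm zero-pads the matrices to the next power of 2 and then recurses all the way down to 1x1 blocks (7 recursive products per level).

Matrix multiplication for 54x54 matrices:

Strassen's algorithm requires power-of-2 dimensions. Pad 54x54 to 64x64 (next power of 2).

Standard algorithm: 54^3 = 157464 multiplications
Strassen's algorithm: 7^(log2(64)) = 7^6 = 117649 multiplications
Savings: 157464 - 117649 = 39815 multiplications

Standard: 157464 multiplications (54^3). Strassen: 117649 multiplications (7^6, after padding to 64x64). Strassen reduces 8 recursive multiplications to 7 at each level.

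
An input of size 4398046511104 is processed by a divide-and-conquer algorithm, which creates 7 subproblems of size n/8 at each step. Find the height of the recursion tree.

For divide and conquer with division factor 8:

Problem sizes at each level:
Level 0: 4398046511104
Level 1: 549755813888
Level 2: 68719476736
Level 3: 8589934592
Level 4: 1073741824
Level 5: 134217728
Level 6: 16777216
Level 7: 2097152
Level 8: 262144
Level 9: 32768
Level 10: 4096
Level 11: 512
Level 12: 64
Level 13: 8
Level 14: 1

The root is level 0 and the size-1 base case is level 14 (the tree spans levels 0 through 14, i.e. 15 levels counting the root), so the depth is the number of divisions: log_8(4398046511104) = 14

The recursion tree depth is log_8(4398046511104) = 14. At each level, the problem size is divided by 8, so it takes 14 divisions to reduce to a base case of size 1. The algorithm makes 7 recursive calls at each level.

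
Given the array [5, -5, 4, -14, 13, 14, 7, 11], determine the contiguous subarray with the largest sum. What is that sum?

Using Kadane's algorithm on [5, -5, 4, -14, 13, 14, 7, 11]:

Scanning through the array:
Position 1 (value -5): max_ending_here = 0, max_so_far = 5
Position 2 (value 4): max_ending_here = 4, max_so_far = 5
Position 3 (value -14): max_ending_here = -10, max_so_far = 5
Position 4 (value 13): max_ending_here = 13, max_so_far = 13
Position 5 (value 14): max_ending_here = 27, max_so_far = 27
Position 6 (value 7): max_ending_here = 34, max_so_far = 34
Position 7 (value 11): max_ending_here = 45, max_so_far = 45

Maximum subarray: [13, 14, 7, 11]
Maximum sum: 45

The maximum subarray is [13, 14, 7, 11] with sum 45. This subarray runs from index 4 to index 7.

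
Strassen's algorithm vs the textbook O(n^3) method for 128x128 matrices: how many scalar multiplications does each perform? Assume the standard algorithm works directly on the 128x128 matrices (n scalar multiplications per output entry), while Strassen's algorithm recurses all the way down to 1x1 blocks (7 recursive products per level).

Matrix multiplication for 128x128 matrices:

Standard algorithm: 128^3 = 2097152 multiplications
Strassen's algorithm: 7^(log2(128)) = 7^7 = 823543 multiplications
Savings: 2097152 - 823543 = 1273609 multiplications

Standard: 2097152 multiplications (128^3). Strassen: 823543 multiplications (7^7). Strassen reduces 8 recursive multiplications to 7 at each level.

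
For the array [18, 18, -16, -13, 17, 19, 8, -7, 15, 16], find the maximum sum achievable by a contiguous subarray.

Using Kadane's algorithm on [18, 18, -16, -13, 17, 19, 8, -7, 15, 16]:

Scanning through the array:
Position 1 (value 18): max_ending_here = 36, max_so_far = 36
Position 2 (value -16): max_ending_here = 20, max_so_far = 36
Position 3 (value -13): max_ending_here = 7, max_so_far = 36
Position 4 (value 17): max_ending_here = 24, max_so_far = 36
Position 5 (value 19): max_ending_here = 43, max_so_far = 43
Position 6 (value 8): max_ending_here = 51, max_so_far = 51
Position 7 (value -7): max_ending_here = 44, max_so_far = 51
Position 8 (value 15): max_ending_here = 59, max_so_far = 59
Position 9 (value 16): max_ending_here = 75, max_so_far = 75

Maximum subarray: [18, 18, -16, -13, 17, 19, 8, -7, 15, 16]
Maximum sum: 75

The maximum subarray is [18, 18, -16, -13, 17, 19, 8, -7, 15, 16] with sum 75. This subarray runs from index 0 to index 9.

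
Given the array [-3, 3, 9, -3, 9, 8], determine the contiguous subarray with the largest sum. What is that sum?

Using Kadane's algorithm on [-3, 3, 9, -3, 9, 8]:

Scanning through the array:
Position 1 (value 3): max_ending_here = 3, max_so_far = 3
Position 2 (value 9): max_ending_here = 12, max_so_far = 12
Position 3 (value -3): max_ending_here = 9, max_so_far = 12
Position 4 (value 9): max_ending_here = 18, max_so_far = 18
Position 5 (value 8): max_ending_here = 26, max_so_far = 26

Maximum subarray: [3, 9, -3, 9, 8]
Maximum sum: 26

The maximum subarray is [3, 9, -3, 9, 8] with sum 26. This subarray runs from index 1 to index 5.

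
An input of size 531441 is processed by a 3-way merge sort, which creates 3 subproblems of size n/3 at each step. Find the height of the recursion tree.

For divide and conquer with division factor 3:

Problem sizes at each level:
Level 0: 531441
Level 1: 177147
Level 2: 59049
Level 3: 19683
Level 4: 6561
Level 5: 2187
Level 6: 729
Level 7: 243
Level 8: 81
Level 9: 27
Level 10: 9
Level 11: 3
Level 12: 1

The root is level 0 and the size-1 base case is level 12 (the tree spans levels 0 through 12, i.e. 13 levels counting the root), so the depth is the number of divisions: log_3(531441) = 12

The recursion tree depth is log_3(531441) = 12. At each level, the problem size is divided by 3, so it takes 12 divisions to reduce to a base case of size 1. The algorithm makes 3 recursive calls at each level.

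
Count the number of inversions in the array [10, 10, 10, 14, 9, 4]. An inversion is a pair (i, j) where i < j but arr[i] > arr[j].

Finding inversions in [10, 10, 10, 14, 9, 4]:

(0, 4): arr[0]=10 > arr[4]=9
(0, 5): arr[0]=10 > arr[5]=4
(1, 4): arr[1]=10 > arr[4]=9
(1, 5): arr[1]=10 > arr[5]=4
(2, 4): arr[2]=10 > arr[4]=9
(2, 5): arr[2]=10 > arr[5]=4
(3, 4): arr[3]=14 > arr[4]=9
(3, 5): arr[3]=14 > arr[5]=4
(4, 5): arr[4]=9 > arr[5]=4

Total inversions: 9

The array has 9 inversion(s): (0,4), (0,5), (1,4), (1,5), (2,4), (2,5), (3,4), (3,5), (4,5). Each pair (i,j) satisfies i < j and arr[i] > arr[j].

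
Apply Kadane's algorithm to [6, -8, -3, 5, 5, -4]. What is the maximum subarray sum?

Using Kadane's algorithm on [6, -8, -3, 5, 5, -4]:

Scanning through the array:
Position 1 (value -8): max_ending_here = -2, max_so_far = 6
Position 2 (value -3): max_ending_here = -3, max_so_far = 6
Position 3 (value 5): max_ending_here = 5, max_so_far = 6
Position 4 (value 5): max_ending_here = 10, max_so_far = 10
Position 5 (value -4): max_ending_here = 6, max_so_far = 10

Maximum subarray: [5, 5]
Maximum sum: 10

The maximum subarray is [5, 5] with sum 10. This subarray runs from index 3 to index 4.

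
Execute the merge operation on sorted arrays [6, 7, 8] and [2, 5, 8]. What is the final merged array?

Merging process:

Compare 6 vs 2: take 2 from right. Merged: [2]
Compare 6 vs 5: take 5 from right. Merged: [2, 5]
Compare 6 vs 8: take 6 from left. Merged: [2, 5, 6]
Compare 7 vs 8: take 7 from left. Merged: [2, 5, 6, 7]
Compare 8 vs 8: take 8 from left. Merged: [2, 5, 6, 7, 8]
Append remaining from right: [8]. Merged: [2, 5, 6, 7, 8, 8]

Final merged array: [2, 5, 6, 7, 8, 8]
Total comparisons: 5

The merged array is [2, 5, 6, 7, 8, 8], requiring 5 comparisons. The merge step runs in O(n) time where n is the total number of elements.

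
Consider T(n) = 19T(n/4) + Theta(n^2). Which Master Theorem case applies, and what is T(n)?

Master Theorem for T(n) = 19T(n/4) + O(n^2):

a = 19, b = 4, c = 2
log_b(a) = log_4(19) = 2.1240

Case 1: c = 2 < log_4(19) = 2.1240
T(n) = O(n^(log_4 19))

For T(n) = 19T(n/4) + O(n^2): log_4(19) = 2.1240. This is Case 1 of the Master Theorem (c < log_b(a), work dominated by leaves), giving O(n^(log_4 19)).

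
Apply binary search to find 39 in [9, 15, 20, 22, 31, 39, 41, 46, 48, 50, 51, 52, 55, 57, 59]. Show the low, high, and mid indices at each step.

Binary search for 39 in [9, 15, 20, 22, 31, 39, 41, 46, 48, 50, 51, 52, 55, 57, 59]:

lo=0, hi=14, mid=7, arr[mid]=46 -> 46 > 39, search left half
lo=0, hi=6, mid=3, arr[mid]=22 -> 22 < 39, search right half
lo=4, hi=6, mid=5, arr[mid]=39 -> Found target at index 5!

Binary search finds 39 at index 5 after 3 comparisons. The search repeatedly halves the search space by comparing with the middle element.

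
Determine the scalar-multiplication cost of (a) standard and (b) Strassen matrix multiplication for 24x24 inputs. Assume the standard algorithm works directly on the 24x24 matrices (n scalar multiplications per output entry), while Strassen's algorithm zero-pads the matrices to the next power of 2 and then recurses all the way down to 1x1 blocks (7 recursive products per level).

Matrix multiplication for 24x24 matrices:

Strassen's algorithm requires power-of-2 dimensions. Pad 24x24 to 32x32 (next power of 2).

Standard algorithm: 24^3 = 13824 multiplications
Strassen's algorithm: 7^(log2(32)) = 7^5 = 16807 multiplications
Difference: 13824 - 16807 = -2983 (Strassen uses MORE here due to padding overhead — for small or just-over-power-of-2 n, padding can outweigh the per-level savings)

Standard: 13824 multiplications (24^3). Strassen: 16807 multiplications (7^5, after padding to 32x32). Strassen reduces 8 recursive multiplications to 7 at each level.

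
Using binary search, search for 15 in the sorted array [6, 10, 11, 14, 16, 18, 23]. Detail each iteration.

Binary search for 15 in [6, 10, 11, 14, 16, 18, 23]:

lo=0, hi=6, mid=3, arr[mid]=14 -> 14 < 15, search right half
lo=4, hi=6, mid=5, arr[mid]=18 -> 18 > 15, search left half
lo=4, hi=4, mid=4, arr[mid]=16 -> 16 > 15, search left half
lo=4 > hi=3, target 15 not found

Binary search determines that 15 is not in the array after 3 comparisons. The search space was exhausted without finding the target.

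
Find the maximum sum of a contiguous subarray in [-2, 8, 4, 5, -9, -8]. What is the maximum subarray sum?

Using Kadane's algorithm on [-2, 8, 4, 5, -9, -8]:

Scanning through the array:
Position 1 (value 8): max_ending_here = 8, max_so_far = 8
Position 2 (value 4): max_ending_here = 12, max_so_far = 12
Position 3 (value 5): max_ending_here = 17, max_so_far = 17
Position 4 (value -9): max_ending_here = 8, max_so_far = 17
Position 5 (value -8): max_ending_here = 0, max_so_far = 17

Maximum subarray: [8, 4, 5]
Maximum sum: 17

The maximum subarray is [8, 4, 5] with sum 17. This subarray runs from index 1 to index 3.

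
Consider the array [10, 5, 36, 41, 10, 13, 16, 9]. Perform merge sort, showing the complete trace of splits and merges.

Merge sort trace:

Split: [10, 5, 36, 41, 10, 13, 16, 9] -> [10, 5, 36, 41] and [10, 13, 16, 9]
  Split: [10, 5, 36, 41] -> [10, 5] and [36, 41]
    Split: [10, 5] -> [10] and [5]
    Merge: [10] + [5] -> [5, 10]
    Split: [36, 41] -> [36] and [41]
    Merge: [36] + [41] -> [36, 41]
  Merge: [5, 10] + [36, 41] -> [5, 10, 36, 41]
  Split: [10, 13, 16, 9] -> [10, 13] and [16, 9]
    Split: [10, 13] -> [10] and [13]
    Merge: [10] + [13] -> [10, 13]
    Split: [16, 9] -> [16] and [9]
    Merge: [16] + [9] -> [9, 16]
  Merge: [10, 13] + [9, 16] -> [9, 10, 13, 16]
Merge: [5, 10, 36, 41] + [9, 10, 13, 16] -> [5, 9, 10, 10, 13, 16, 36, 41]

Final sorted array: [5, 9, 10, 10, 13, 16, 36, 41]

The merge sort proceeds by recursively splitting the array and merging sorted halves.
After all merges, the sorted array is [5, 9, 10, 10, 13, 16, 36, 41].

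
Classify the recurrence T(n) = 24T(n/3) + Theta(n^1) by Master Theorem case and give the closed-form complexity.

Master Theorem for T(n) = 24T(n/3) + O(n^1):

a = 24, b = 3, c = 1
log_b(a) = log_3(24) = 2.8928

Case 1: c = 1 < log_3(24) = 2.8928
T(n) = O(n^(log_3 24))

For T(n) = 24T(n/3) + O(n^1): log_3(24) = 2.8928. This is Case 1 of the Master Theorem (c < log_b(a), work dominated by leaves), giving O(n^(log_3 24)).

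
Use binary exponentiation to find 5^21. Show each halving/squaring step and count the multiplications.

Computing 5^21 by squaring (build up from 5^1; each line after the first costs one multiplication):

5^1 = 5
5^2 = (5^1)^2 = 5^2 = 25
5^4 = (5^2)^2 = 25^2 = 625
5^5 = 5 * 5^4 = 5 * 625 = 3125
5^10 = (5^5)^2 = 3125^2 = 9765625
5^20 = (5^10)^2 = 9765625^2 = 95367431640625
5^21 = 5 * 5^20 = 5 * 95367431640625 = 476837158203125

Result: 476837158203125
Multiplications needed: 6 (6 lines after 5^1)

5^21 = 476837158203125. Using exponentiation by squaring, this requires 6 multiplications. The key idea: if the exponent is even, square the half-power; if odd, multiply by the base once.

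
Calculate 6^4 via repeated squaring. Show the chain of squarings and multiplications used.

Computing 6^4 by squaring (build up from 6^1; each line after the first costs one multiplication):

6^1 = 6
6^2 = (6^1)^2 = 6^2 = 36
6^4 = (6^2)^2 = 36^2 = 1296

Result: 1296
Multiplications needed: 2 (2 lines after 6^1)

6^4 = 1296. Using exponentiation by squaring, this requires 2 multiplications. The key idea: if the exponent is even, square the half-power; if odd, multiply by the base once.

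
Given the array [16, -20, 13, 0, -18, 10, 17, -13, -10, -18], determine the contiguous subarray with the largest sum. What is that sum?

Using Kadane's algorithm on [16, -20, 13, 0, -18, 10, 17, -13, -10, -18]:

Scanning through the array:
Position 1 (value -20): max_ending_here = -4, max_so_far = 16
Position 2 (value 13): max_ending_here = 13, max_so_far = 16
Position 3 (value 0): max_ending_here = 13, max_so_far = 16
Position 4 (value -18): max_ending_here = -5, max_so_far = 16
Position 5 (value 10): max_ending_here = 10, max_so_far = 16
Position 6 (value 17): max_ending_here = 27, max_so_far = 27
Position 7 (value -13): max_ending_here = 14, max_so_far = 27
Position 8 (value -10): max_ending_here = 4, max_so_far = 27
Position 9 (value -18): max_ending_here = -14, max_so_far = 27

Maximum subarray: [10, 17]
Maximum sum: 27

The maximum subarray is [10, 17] with sum 27. This subarray runs from index 5 to index 6.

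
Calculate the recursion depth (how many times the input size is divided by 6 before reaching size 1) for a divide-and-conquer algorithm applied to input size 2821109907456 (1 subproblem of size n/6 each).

For divide and conquer with division factor 6:

Problem sizes at each level:
Level 0: 2821109907456
Level 1: 470184984576
Level 2: 78364164096
Level 3: 13060694016
Level 4: 2176782336
Level 5: 362797056
Level 6: 60466176
Level 7: 10077696
Level 8: 1679616
Level 9: 279936
Level 10: 46656
Level 11: 7776
Level 12: 1296
Level 13: 216
Level 14: 36
Level 15: 6
Level 16: 1

The root is level 0 and the size-1 base case is level 16 (the tree spans levels 0 through 16, i.e. 17 levels counting the root), so the depth is the number of divisions: log_6(2821109907456) = 16

The recursion tree depth is log_6(2821109907456) = 16. At each level, the problem size is divided by 6, so it takes 16 divisions to reduce to a base case of size 1. The algorithm makes 1 recursive call at each level.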